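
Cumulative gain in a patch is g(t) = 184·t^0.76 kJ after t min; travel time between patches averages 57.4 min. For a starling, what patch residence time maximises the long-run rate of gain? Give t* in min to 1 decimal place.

181.8 min

Optimal t* satisfies g'(t*) = g(t*)/(T + t*).
g'(t) = 0.76·184·t^-0.24. Setting 0.76·184·t^-0.24 = 184·t^0.76/(57.4+t) gives 0.76(57.4+t) = t, so 0.24·t = 0.76×57.4.
t* = 0.76×57.4/0.24 = 181.8 min.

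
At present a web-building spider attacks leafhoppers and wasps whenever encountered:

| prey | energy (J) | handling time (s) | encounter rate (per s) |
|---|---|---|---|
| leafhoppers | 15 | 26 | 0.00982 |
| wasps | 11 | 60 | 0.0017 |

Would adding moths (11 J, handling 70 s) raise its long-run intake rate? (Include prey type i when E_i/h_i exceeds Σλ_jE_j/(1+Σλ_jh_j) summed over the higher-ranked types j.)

Yes

Current rate: (0.00982×15 + 0.0017×11)/(1 + 0.00982×26 + 0.0017×60) = 0.1223 J/s.
Profitability of moths: 11/70 = 0.1571 J/s.
Since 0.1571 > R, including moths increases the long-run rate.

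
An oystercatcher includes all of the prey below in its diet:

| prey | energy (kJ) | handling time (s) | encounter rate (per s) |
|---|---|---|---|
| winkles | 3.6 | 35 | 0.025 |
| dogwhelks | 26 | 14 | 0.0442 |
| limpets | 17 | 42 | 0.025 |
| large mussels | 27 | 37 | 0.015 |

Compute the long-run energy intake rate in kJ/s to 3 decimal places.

0.505 kJ/s

R = (0.025×3.6 + 0.0442×26 + 0.025×17 + 0.015×27) / (1 + 0.025×35 + 0.0442×14 + 0.025×42 + 0.015×37) = 2.069/4.099 = 0.5048 kJ/s.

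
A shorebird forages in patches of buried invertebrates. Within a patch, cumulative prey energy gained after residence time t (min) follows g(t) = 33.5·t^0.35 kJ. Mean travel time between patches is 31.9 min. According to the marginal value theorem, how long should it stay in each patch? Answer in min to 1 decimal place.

Optimal t* satisfies g'(t*) = g(t*)/(T + t*).
g'(t) = 0.35·33.5·t^-0.65. Setting 0.35·33.5·t^-0.65 = 33.5·t^0.35/(31.9+t) gives 0.35(31.9+t) = t, so 0.65·t = 0.35×31.9.
t* = 0.35×31.9/0.65 = 17.18 min.

17.2 min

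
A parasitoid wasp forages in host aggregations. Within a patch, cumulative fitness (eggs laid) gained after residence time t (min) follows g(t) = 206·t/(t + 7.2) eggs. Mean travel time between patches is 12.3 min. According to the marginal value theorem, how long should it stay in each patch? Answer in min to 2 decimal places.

Optimal t* satisfies g'(t*) = g(t*)/(T + t*).
g'(t) = 206·7.2/(t + 7.2)². Setting 206·7.2/(t+7.2)² = 206t/[(t+7.2)(12.3+t)] gives 7.2(12.3+t) = t(t+7.2), so t² = 7.2×12.3 = 88.56.
t* = √88.56 = 9.411 min.

9.41 min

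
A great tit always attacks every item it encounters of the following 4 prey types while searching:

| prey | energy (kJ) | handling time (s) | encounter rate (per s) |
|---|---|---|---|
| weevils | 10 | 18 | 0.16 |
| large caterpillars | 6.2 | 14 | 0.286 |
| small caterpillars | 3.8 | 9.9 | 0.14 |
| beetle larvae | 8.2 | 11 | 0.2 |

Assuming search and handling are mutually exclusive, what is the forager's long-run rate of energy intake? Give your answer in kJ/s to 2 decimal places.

R = Σλ_iE_i / (1 + Σλ_ih_i)
Numerator: 0.16×10 + 0.286×6.2 + 0.14×3.8 + 0.2×8.2 = 5.545
Denominator: 1 + 0.16×18 + 0.286×14 + 0.14×9.9 + 0.2×11 = 11.47
R = 5.545/11.47 = 0.4835 kJ/s

0.48 kJ/s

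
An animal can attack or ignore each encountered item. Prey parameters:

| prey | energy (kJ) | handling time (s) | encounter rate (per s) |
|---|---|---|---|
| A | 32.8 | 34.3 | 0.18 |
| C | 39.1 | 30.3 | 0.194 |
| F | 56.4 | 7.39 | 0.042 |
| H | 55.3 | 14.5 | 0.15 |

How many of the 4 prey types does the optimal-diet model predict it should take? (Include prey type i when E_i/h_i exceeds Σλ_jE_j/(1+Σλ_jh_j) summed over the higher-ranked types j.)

Profitabilities (E/h, kJ/s): F 7.63, H 3.81, C 1.29, A 0.956. Add prey in this order while the next type's profitability exceeds the intake rate on those already taken.
Rate on top 1: 1.808. H: 3.81 > 1.808 → include.
Rate on top 2: 3.06. C: 1.29 < 3.06 → exclude; stop.
Optimal diet: F, H — 2 of 4 types.

2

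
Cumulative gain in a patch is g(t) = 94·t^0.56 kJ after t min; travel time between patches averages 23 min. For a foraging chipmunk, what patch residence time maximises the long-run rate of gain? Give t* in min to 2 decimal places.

Maximise g(t)/(T+t): set derivative to zero → g'(t)(T+t) = g(t).
g'(t) = 0.56·94·t^-0.44. Setting 0.56·94·t^-0.44 = 94·t^0.56/(23+t) gives 0.56(23+t) = t, so 0.44·t = 0.56×23.
t* = 0.56×23/0.44 = 29.27 min.

29.27 min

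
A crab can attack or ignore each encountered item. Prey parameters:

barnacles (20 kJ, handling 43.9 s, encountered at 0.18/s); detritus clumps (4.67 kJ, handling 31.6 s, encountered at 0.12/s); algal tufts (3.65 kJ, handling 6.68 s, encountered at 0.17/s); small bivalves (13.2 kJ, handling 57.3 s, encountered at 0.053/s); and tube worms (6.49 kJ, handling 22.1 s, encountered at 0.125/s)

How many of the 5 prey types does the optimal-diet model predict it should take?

Rank by E/h (kJ/s): algal tufts 0.546, barnacles 0.456, tube worms 0.294, small bivalves 0.23, detritus clumps 0.148. Include each in turn until the next type's E/h falls below the running intake rate.
Rate on top 1: 0.2906. barnacles: 0.456 > 0.2906 → include.
Rate on top 2: 0.4205. tube worms: 0.294 < 0.4205 → exclude; stop.
Optimal diet: algal tufts, barnacles — 2 of 5 types.

2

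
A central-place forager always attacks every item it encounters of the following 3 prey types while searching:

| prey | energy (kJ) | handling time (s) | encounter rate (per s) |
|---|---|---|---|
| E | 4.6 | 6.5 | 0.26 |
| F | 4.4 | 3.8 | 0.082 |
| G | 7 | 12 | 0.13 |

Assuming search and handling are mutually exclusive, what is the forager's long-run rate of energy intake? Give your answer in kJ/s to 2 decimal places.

Energy encountered per unit search time: 0.26×4.6 + 0.082×4.4 + 0.13×7 = 2.467 kJ/s.
Handling time per unit search time: 0.26×6.5 + 0.082×3.8 + 0.13×12 = 3.562.
Rate = 2.467/(1 + 3.562) = 0.5408 kJ/s.

0.54 kJ/s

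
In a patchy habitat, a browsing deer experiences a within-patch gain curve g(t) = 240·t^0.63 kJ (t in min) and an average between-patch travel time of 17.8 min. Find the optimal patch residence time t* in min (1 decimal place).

By the marginal value theorem, leave when the instantaneous gain rate g'(t) equals the habitat-wide average g(t)/(T + t).
g'(t) = 0.63·240·t^-0.37. Setting 0.63·240·t^-0.37 = 240·t^0.63/(17.8+t) gives 0.63(17.8+t) = t, so 0.37·t = 0.63×17.8.
t* = 0.63×17.8/0.37 = 30.31 min.

30.3 min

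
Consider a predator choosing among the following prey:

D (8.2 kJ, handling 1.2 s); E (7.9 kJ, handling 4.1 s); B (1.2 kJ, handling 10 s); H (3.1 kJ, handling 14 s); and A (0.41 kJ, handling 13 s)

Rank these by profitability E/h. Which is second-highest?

E

In descending order of E/h:
D: 8.2/1.2 = 6.83 kJ/s
E: 7.9/4.1 = 1.93 kJ/s
H: 3.1/14 = 0.221 kJ/s
B: 1.2/10 = 0.12 kJ/s
A: 0.41/13 = 0.0315 kJ/s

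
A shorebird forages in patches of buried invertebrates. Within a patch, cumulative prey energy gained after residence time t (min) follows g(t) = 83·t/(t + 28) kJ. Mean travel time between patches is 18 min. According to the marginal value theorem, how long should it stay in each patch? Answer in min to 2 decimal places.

By the marginal value theorem, leave when the instantaneous gain rate g'(t) equals the habitat-wide average g(t)/(T + t).
g'(t) = 83·28/(t + 28)². Setting 83·28/(t+28)² = 83t/[(t+28)(18+t)] gives 28(18+t) = t(t+28), so t² = 28×18 = 504.
t* = √504 = 22.45 min.

22.45 min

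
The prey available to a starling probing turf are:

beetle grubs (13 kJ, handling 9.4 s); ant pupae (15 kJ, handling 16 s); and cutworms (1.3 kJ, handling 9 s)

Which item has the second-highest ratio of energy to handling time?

ant pupae

In descending order of E/h:
beetle grubs: 13/9.4 = 1.38 kJ/s
ant pupae: 15/16 = 0.938 kJ/s
cutworms: 1.3/9 = 0.144 kJ/s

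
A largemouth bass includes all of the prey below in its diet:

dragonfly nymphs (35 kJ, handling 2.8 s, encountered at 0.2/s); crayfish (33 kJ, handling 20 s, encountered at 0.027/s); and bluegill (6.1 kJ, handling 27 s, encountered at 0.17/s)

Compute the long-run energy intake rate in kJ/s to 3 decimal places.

R = Σλ_iE_i / (1 + Σλ_ih_i)
Numerator: 0.2×35 + 0.027×33 + 0.17×6.1 = 8.928
Denominator: 1 + 0.2×2.8 + 0.027×20 + 0.17×27 = 6.69
R = 8.928/6.69 = 1.335 kJ/s

1.335 kJ/s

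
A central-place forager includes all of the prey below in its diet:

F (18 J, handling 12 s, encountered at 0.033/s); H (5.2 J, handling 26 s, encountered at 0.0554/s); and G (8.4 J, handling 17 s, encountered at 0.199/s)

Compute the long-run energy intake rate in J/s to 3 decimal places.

0.411 J/s

Energy encountered per unit search time: 0.033×18 + 0.0554×5.2 + 0.199×8.4 = 2.554 J/s.
Handling time per unit search time: 0.033×12 + 0.0554×26 + 0.199×17 = 5.219.
Rate = 2.554/(1 + 5.219) = 0.4106 J/s.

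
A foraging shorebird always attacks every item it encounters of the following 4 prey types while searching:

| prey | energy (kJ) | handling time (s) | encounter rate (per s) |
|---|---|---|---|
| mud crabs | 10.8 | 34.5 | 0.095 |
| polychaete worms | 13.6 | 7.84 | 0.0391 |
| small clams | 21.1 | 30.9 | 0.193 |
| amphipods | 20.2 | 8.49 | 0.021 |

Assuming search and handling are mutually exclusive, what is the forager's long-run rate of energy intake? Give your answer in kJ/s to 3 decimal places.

Energy encountered per unit search time: 0.095×10.8 + 0.0391×13.6 + 0.193×21.1 + 0.021×20.2 = 6.054 kJ/s.
Handling time per unit search time: 0.095×34.5 + 0.0391×7.84 + 0.193×30.9 + 0.021×8.49 = 9.726.
Rate = 6.054/(1 + 9.726) = 0.5644 kJ/s.

0.564 kJ/s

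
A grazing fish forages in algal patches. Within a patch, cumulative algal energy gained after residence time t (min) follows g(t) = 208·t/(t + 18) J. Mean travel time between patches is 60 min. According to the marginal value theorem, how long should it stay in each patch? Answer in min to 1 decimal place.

By the marginal value theorem, leave when the instantaneous gain rate g'(t) equals the habitat-wide average g(t)/(T + t).
g'(t) = 208·18/(t + 18)². Setting 208·18/(t+18)² = 208t/[(t+18)(60+t)] gives 18(60+t) = t(t+18), so t² = 18×60 = 1080.
t* = √1080 = 32.86 min.

32.9 min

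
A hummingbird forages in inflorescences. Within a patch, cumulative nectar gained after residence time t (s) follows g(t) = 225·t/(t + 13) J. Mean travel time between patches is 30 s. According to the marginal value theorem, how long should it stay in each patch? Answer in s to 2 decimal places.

Optimal t* satisfies g'(t*) = g(t*)/(T + t*).
g'(t) = 225·13/(t + 13)². Setting 225·13/(t+13)² = 225t/[(t+13)(30+t)] gives 13(30+t) = t(t+13), so t² = 13×30 = 390.
t* = √390 = 19.75 s.

19.75 s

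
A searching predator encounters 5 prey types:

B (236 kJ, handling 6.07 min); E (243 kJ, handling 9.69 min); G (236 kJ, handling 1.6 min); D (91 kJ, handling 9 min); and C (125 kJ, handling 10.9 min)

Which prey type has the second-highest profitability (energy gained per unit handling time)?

In descending order of E/h:
G: 236/1.6 = 148 kJ/min
B: 236/6.07 = 38.9 kJ/min
E: 243/9.69 = 25.1 kJ/min
C: 125/10.9 = 11.5 kJ/min
D: 91/9 = 10.1 kJ/min

B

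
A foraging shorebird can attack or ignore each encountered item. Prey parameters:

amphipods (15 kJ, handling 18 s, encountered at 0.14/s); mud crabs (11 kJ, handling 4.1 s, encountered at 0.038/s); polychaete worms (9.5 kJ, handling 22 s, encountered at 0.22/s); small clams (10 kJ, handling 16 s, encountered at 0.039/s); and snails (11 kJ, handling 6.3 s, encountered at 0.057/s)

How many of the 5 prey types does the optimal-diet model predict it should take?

E/h in descending order: mud crabs 2.68, snails 1.75, amphipods 0.833, small clams 0.625, polychaete worms 0.432 kJ/s. The optimal diet is the largest prefix of this list for which every included type satisfies E_i/h_i > R on the types above it.
Rate on top 1: 0.3617. snails: 1.75 > 0.3617 → include.
Rate on top 2: 0.6898. amphipods: 0.833 > 0.6898 → include.
Rate on top 3: 0.7794. small clams: 0.625 < 0.7794 → exclude; stop.
Optimal diet: mud crabs, snails, amphipods — 3 of 5 types.

3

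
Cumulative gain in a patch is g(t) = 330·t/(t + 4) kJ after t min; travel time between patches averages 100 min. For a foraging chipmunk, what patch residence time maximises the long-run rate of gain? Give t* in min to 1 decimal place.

20.0 min

Optimal t* satisfies g'(t*) = g(t*)/(T + t*).
g'(t) = 330·4/(t + 4)². Setting 330·4/(t+4)² = 330t/[(t+4)(100+t)] gives 4(100+t) = t(t+4), so t² = 4×100 = 400.
t* = √400 = 20 min.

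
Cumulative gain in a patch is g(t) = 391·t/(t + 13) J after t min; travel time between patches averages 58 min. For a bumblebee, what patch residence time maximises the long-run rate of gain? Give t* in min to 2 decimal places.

27.46 min

Optimal t* satisfies g'(t*) = g(t*)/(T + t*).
g'(t) = 391·13/(t + 13)². Setting 391·13/(t+13)² = 391t/[(t+13)(58+t)] gives 13(58+t) = t(t+13), so t² = 13×58 = 754.
t* = √754 = 27.46 min.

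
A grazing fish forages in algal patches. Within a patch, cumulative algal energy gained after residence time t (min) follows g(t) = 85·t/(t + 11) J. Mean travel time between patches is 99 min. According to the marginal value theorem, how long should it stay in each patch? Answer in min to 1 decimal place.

Maximise g(t)/(T+t): set derivative to zero → g'(t)(T+t) = g(t).
g'(t) = 85·11/(t + 11)². Setting 85·11/(t+11)² = 85t/[(t+11)(99+t)] gives 11(99+t) = t(t+11), so t² = 11×99 = 1089.
t* = √1089 = 33 min.

33.0 min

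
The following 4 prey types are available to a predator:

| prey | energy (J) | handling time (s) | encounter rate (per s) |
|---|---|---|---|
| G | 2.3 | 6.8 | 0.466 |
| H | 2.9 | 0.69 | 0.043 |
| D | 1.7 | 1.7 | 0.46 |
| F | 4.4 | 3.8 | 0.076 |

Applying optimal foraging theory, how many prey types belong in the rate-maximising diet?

Profitabilities (E/h, J/s): H 4.2, F 1.16, D 1, G 0.338. Add prey in this order while the next type's profitability exceeds the intake rate on those already taken.
Rate on top 1: 0.1211. F: 1.16 > 0.1211 → include.
Rate on top 2: 0.3482. D: 1 > 0.3482 → include.
Rate on top 3: 0.5909. G: 0.338 < 0.5909 → exclude; stop.
Optimal diet: H, F, D — 3 of 4 types.

3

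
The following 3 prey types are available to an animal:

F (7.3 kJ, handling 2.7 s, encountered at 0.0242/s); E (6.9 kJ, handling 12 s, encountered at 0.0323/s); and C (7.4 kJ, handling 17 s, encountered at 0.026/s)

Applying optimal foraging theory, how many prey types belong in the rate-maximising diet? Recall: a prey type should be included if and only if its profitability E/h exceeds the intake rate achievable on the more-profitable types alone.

3

Rank by E/h (kJ/s): F 2.7, E 0.575, C 0.435. Include each in turn until the next type's E/h falls below the running intake rate.
Rate on top 1: 0.1658. E: 0.575 > 0.1658 → include.
Rate on top 2: 0.275. C: 0.435 > 0.275 → include.
Optimal diet: F, E, C — 3 of 3 types.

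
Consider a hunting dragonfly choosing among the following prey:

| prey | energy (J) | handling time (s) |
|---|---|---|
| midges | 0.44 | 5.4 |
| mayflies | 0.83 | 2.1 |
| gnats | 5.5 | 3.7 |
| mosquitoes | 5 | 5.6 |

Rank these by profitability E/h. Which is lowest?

midges

Profitability E/h (J/s): midges = 0.44/5.4 = 0.0815, mayflies = 0.83/2.1 = 0.395, gnats = 5.5/3.7 = 1.49, mosquitoes = 5/5.6 = 0.893.
Ranked: gnats > mosquitoes > mayflies > midges.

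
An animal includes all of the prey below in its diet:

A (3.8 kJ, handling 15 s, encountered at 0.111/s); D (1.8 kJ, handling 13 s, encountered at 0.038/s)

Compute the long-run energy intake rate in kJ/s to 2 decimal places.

Energy encountered per unit search time: 0.111×3.8 + 0.038×1.8 = 0.4902 kJ/s.
Handling time per unit search time: 0.111×15 + 0.038×13 = 2.159.
Rate = 0.4902/(1 + 2.159) = 0.1552 kJ/s.

0.16 kJ/s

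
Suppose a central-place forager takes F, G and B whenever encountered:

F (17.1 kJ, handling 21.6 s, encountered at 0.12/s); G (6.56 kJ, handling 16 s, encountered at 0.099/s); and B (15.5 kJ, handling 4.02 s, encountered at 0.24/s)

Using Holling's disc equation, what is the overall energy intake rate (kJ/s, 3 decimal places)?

R = Σλ_iE_i / (1 + Σλ_ih_i)
Numerator: 0.12×17.1 + 0.099×6.56 + 0.24×15.5 = 6.421
Denominator: 1 + 0.12×21.6 + 0.099×16 + 0.24×4.02 = 6.141
R = 6.421/6.141 = 1.046 kJ/s

1.046 kJ/s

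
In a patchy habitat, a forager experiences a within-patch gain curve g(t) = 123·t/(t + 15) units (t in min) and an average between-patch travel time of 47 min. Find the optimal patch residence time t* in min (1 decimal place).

26.6 min

By the marginal value theorem, leave when the instantaneous gain rate g'(t) equals the habitat-wide average g(t)/(T + t).
g'(t) = 123·15/(t + 15)². Setting 123·15/(t+15)² = 123t/[(t+15)(47+t)] gives 15(47+t) = t(t+15), so t² = 15×47 = 705.
t* = √705 = 26.55 min.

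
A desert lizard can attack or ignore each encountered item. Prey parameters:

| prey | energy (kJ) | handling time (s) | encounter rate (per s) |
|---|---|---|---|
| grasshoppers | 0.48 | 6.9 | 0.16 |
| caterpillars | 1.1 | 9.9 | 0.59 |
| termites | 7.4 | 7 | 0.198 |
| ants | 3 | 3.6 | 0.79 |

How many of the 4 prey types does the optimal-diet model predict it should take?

2

Profitabilities (E/h, kJ/s): termites 1.06, ants 0.833, caterpillars 0.111, grasshoppers 0.0696. Add prey in this order while the next type's profitability exceeds the intake rate on those already taken.
Rate on top 1: 0.6141. ants: 0.833 > 0.6141 → include.
Rate on top 2: 0.7333. caterpillars: 0.111 < 0.7333 → exclude; stop.
Optimal diet: termites, ants — 2 of 4 types.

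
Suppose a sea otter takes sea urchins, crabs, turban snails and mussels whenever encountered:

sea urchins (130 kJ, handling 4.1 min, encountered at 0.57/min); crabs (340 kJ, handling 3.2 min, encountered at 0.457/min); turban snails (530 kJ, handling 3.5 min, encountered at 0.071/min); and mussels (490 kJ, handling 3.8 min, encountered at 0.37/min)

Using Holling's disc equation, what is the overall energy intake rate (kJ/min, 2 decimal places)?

69.48 kJ/min

Energy encountered per unit search time: 0.57×130 + 0.457×340 + 0.071×530 + 0.37×490 = 448.4 kJ/min.
Handling time per unit search time: 0.57×4.1 + 0.457×3.2 + 0.071×3.5 + 0.37×3.8 = 5.454.
Rate = 448.4/(1 + 5.454) = 69.48 kJ/min.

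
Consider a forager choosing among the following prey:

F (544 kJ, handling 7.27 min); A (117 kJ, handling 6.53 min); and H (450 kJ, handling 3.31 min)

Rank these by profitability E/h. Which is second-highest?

In descending order of E/h:
H: 450/3.31 = 136 kJ/min
F: 544/7.27 = 74.8 kJ/min
A: 117/6.53 = 17.9 kJ/min

F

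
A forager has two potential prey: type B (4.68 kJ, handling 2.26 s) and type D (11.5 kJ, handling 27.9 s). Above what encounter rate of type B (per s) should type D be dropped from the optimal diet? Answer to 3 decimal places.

0.110 per s

At the threshold, the rate on type B alone equals the profitability of type D: λ·4.68/(1 + λ·2.26) = 11.5/27.9 = 0.4122.
Rearranging, λ(4.68 − 0.4122×2.26) = 0.4122, so λ = 0.4122/3.748 = 0.11 per s.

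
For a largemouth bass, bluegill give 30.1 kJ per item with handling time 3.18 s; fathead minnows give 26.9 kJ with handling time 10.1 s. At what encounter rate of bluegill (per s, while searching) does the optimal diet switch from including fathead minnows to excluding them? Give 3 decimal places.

Drop fathead minnows once their profitability E₂/h₂ falls below the rate achievable on bluegill alone: E₂/h₂ = λE₁/(1 + λh₁).
Solve for λ: λE₁h₂ = E₂(1 + λh₁) → λ(E₁h₂ − E₂h₁) = E₂ → λ = E₂/(E₁h₂ − E₂h₁).
λ = 26.9/(30.1×10.1 − 26.9×3.18) = 26.9/218.5 = 0.1231 per s.

0.123 per s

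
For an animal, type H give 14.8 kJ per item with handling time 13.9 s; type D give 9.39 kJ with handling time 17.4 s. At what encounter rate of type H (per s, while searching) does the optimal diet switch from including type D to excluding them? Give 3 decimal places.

Drop type D once their profitability E₂/h₂ falls below the rate achievable on type H alone: E₂/h₂ = λE₁/(1 + λh₁).
Solve for λ: λE₁h₂ = E₂(1 + λh₁) → λ(E₁h₂ − E₂h₁) = E₂ → λ = E₂/(E₁h₂ − E₂h₁).
λ = 9.39/(14.8×17.4 − 9.39×13.9) = 9.39/127 = 0.07394 per s.

0.074 per s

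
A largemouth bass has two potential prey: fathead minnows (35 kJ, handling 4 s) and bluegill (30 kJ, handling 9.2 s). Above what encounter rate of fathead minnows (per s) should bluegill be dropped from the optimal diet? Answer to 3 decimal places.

The zero-one rule: include bluegill iff E₂/h₂ > λE₁/(1+λh₁). Equality gives the switch point.
λE₁h₂ = E₂ + λE₂h₁ ⇒ λ = E₂/(E₁h₂ − E₂h₁) = 30/(322 − 120) = 0.1485 per s.

0.149 per s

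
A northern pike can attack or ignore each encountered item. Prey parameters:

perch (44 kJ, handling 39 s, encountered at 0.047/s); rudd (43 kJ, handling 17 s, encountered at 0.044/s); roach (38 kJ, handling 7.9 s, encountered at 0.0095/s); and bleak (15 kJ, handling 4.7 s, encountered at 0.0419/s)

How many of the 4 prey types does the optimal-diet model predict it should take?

Profitabilities (E/h, kJ/s): roach 4.81, bleak 3.19, rudd 2.53, perch 1.13. Add prey in this order while the next type's profitability exceeds the intake rate on those already taken.
Rate on top 1: 0.3358. bleak: 3.19 > 0.3358 → include.
Rate on top 2: 0.7779. rudd: 2.53 > 0.7779 → include.
Rate on top 3: 1.426. perch: 1.13 < 1.426 → exclude; stop.
Optimal diet: roach, bleak, rudd — 3 of 4 types.

3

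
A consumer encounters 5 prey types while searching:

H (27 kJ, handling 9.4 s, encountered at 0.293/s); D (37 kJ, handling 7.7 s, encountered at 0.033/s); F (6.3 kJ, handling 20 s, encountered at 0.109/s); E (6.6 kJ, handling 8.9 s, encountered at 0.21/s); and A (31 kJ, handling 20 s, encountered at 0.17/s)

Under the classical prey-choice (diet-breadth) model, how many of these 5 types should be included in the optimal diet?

Rank by E/h (kJ/s): D 4.81, H 2.87, A 1.55, E 0.742, F 0.315. Include each in turn until the next type's E/h falls below the running intake rate.
Rate on top 1: 0.9736. H: 2.87 > 0.9736 → include.
Rate on top 2: 2.278. A: 1.55 < 2.278 → exclude; stop.
Optimal diet: D, H — 2 of 5 types.

2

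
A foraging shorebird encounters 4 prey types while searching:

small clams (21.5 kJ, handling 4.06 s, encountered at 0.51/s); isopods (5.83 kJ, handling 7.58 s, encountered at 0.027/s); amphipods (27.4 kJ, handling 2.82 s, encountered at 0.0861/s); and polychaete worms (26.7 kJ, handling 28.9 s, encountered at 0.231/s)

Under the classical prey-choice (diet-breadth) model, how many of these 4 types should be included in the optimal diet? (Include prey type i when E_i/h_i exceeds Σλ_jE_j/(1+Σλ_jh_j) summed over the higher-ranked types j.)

2

Profitabilities (E/h, kJ/s): amphipods 9.72, small clams 5.3, polychaete worms 0.924, isopods 0.769. Add prey in this order while the next type's profitability exceeds the intake rate on those already taken.
Rate on top 1: 1.898. small clams: 5.3 > 1.898 → include.
Rate on top 2: 4.021. polychaete worms: 0.924 < 4.021 → exclude; stop.
Optimal diet: amphipods, small clams — 2 of 4 types.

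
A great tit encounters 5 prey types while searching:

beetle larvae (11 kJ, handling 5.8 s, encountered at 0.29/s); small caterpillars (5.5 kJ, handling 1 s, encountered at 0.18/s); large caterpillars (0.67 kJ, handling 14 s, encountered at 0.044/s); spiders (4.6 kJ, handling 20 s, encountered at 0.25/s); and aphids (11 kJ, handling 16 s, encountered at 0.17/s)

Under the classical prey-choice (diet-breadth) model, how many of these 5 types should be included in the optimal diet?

E/h in descending order: small caterpillars 5.5, beetle larvae 1.9, aphids 0.688, spiders 0.23, large caterpillars 0.0479 kJ/s. The optimal diet is the largest prefix of this list for which every included type satisfies E_i/h_i > R on the types above it.
Rate on top 1: 0.839. beetle larvae: 1.9 > 0.839 → include.
Rate on top 2: 1.461. aphids: 0.688 < 1.461 → exclude; stop.
Optimal diet: small caterpillars, beetle larvae — 2 of 5 types.

2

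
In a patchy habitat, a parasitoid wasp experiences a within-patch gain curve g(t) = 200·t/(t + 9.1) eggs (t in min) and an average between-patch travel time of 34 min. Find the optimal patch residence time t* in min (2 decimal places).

17.59 min

Optimal t* satisfies g'(t*) = g(t*)/(T + t*).
g'(t) = 200·9.1/(t + 9.1)². Setting 200·9.1/(t+9.1)² = 200t/[(t+9.1)(34+t)] gives 9.1(34+t) = t(t+9.1), so t² = 9.1×34 = 309.4.
t* = √309.4 = 17.59 min.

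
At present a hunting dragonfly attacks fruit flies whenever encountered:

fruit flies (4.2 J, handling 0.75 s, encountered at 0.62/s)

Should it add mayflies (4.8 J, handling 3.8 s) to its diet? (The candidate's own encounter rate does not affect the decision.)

Current rate: (0.62×4.2)/(1 + 0.62×0.75) = 1.777 J/s.
mayflies: E/h = 4.8/3.8 = 1.263 J/s.
Since 1.263 < R, time spent handling mayflies is better spent searching.

No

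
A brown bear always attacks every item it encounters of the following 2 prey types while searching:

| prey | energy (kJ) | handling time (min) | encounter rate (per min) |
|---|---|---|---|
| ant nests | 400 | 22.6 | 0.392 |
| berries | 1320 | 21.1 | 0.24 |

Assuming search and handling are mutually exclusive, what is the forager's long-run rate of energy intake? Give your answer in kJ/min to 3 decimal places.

Energy encountered per unit search time: 0.392×400 + 0.24×1320 = 473.6 kJ/min.
Handling time per unit search time: 0.392×22.6 + 0.24×21.1 = 13.92.
Rate = 473.6/(1 + 13.92) = 31.74 kJ/min.

31.736 kJ/min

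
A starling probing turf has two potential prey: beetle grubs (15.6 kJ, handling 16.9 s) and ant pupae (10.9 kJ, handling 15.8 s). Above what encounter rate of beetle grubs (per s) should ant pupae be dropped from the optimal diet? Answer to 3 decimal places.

The zero-one rule: include ant pupae iff E₂/h₂ > λE₁/(1+λh₁). Equality gives the switch point.
λE₁h₂ = E₂ + λE₂h₁ ⇒ λ = E₂/(E₁h₂ − E₂h₁) = 10.9/(246.5 − 184.2) = 0.175 per s.

0.175 per s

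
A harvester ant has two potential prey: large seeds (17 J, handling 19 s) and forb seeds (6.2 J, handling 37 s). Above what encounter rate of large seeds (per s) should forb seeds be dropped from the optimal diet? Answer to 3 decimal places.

At the threshold, the rate on large seeds alone equals the profitability of forb seeds: λ·17/(1 + λ·19) = 6.2/37 = 0.1676.
Rearranging, λ(17 − 0.1676×19) = 0.1676, so λ = 0.1676/13.82 = 0.01213 per s.

0.012 per s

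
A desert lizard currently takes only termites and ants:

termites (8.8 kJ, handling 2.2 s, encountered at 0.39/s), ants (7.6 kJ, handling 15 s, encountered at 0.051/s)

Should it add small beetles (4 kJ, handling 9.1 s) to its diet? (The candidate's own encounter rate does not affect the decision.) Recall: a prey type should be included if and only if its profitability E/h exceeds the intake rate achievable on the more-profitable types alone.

Intake rate on the current diet: R = (0.39×8.8 + 0.051×7.6) / (1 + 0.39×2.2 + 0.051×15) = 3.82/2.623 = 1.456 kJ/s.
small beetles: E/h = 4/9.1 = 0.4396 kJ/s.
0.4396 < 1.456, so adding small beetles would lower the average — exclude it.

No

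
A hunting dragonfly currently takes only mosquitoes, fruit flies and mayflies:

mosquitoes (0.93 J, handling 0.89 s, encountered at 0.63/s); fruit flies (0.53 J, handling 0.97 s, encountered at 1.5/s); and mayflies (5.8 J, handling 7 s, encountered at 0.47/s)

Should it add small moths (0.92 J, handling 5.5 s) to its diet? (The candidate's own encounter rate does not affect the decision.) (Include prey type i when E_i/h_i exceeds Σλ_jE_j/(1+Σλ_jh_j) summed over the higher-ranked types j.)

No

On mosquitoes, fruit flies and mayflies alone, R = ΣλE/(1+Σλh) = 4.107/6.306 = 0.6513 J/s.
Profitability of small moths: 0.92/5.5 = 0.1673 J/s.
Since 0.1673 < R, time spent handling small moths is better spent searching.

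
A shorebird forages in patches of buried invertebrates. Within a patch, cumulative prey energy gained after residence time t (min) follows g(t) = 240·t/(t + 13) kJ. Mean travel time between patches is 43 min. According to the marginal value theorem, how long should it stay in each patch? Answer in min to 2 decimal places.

23.64 min

Optimal t* satisfies g'(t*) = g(t*)/(T + t*).
g'(t) = 240·13/(t + 13)². Setting 240·13/(t+13)² = 240t/[(t+13)(43+t)] gives 13(43+t) = t(t+13), so t² = 13×43 = 559.
t* = √559 = 23.64 min.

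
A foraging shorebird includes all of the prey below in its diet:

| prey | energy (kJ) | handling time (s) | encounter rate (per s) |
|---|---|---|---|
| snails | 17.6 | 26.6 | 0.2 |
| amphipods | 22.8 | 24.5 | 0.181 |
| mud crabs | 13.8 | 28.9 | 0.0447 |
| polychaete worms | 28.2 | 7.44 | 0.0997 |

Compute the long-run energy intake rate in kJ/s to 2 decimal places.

R = (0.2×17.6 + 0.181×22.8 + 0.0447×13.8 + 0.0997×28.2) / (1 + 0.2×26.6 + 0.181×24.5 + 0.0447×28.9 + 0.0997×7.44) = 11.08/12.79 = 0.8661 kJ/s.

0.87 kJ/s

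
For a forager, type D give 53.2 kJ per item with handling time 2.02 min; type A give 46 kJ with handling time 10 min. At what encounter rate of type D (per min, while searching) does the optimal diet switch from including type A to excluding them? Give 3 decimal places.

0.105 per min

Drop type A once their profitability E₂/h₂ falls below the rate achievable on type D alone: E₂/h₂ = λE₁/(1 + λh₁).
Solve for λ: λE₁h₂ = E₂(1 + λh₁) → λ(E₁h₂ − E₂h₁) = E₂ → λ = E₂/(E₁h₂ − E₂h₁).
λ = 46/(53.2×10 − 46×2.02) = 46/439.1 = 0.1048 per min.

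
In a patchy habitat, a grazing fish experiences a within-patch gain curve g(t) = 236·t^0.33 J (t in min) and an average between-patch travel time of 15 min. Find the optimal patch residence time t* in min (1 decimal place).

Maximise g(t)/(T+t): set derivative to zero → g'(t)(T+t) = g(t).
g'(t) = 0.33·236·t^-0.67. Setting 0.33·236·t^-0.67 = 236·t^0.33/(15+t) gives 0.33(15+t) = t, so 0.67·t = 0.33×15.
t* = 0.33×15/0.67 = 7.388 min.

7.4 min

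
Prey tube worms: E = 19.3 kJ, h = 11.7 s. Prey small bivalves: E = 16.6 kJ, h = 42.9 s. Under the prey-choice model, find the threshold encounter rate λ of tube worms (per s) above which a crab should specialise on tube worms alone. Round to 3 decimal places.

0.026 per s

At the threshold, the rate on tube worms alone equals the profitability of small bivalves: λ·19.3/(1 + λ·11.7) = 16.6/42.9 = 0.3869.
Rearranging, λ(19.3 − 0.3869×11.7) = 0.3869, so λ = 0.3869/14.77 = 0.02619 per s.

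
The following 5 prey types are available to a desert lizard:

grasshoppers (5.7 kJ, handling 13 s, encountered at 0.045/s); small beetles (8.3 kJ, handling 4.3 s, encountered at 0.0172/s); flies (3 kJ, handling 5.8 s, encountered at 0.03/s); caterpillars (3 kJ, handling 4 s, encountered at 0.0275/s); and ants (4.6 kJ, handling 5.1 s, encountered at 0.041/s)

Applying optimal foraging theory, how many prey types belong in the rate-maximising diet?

5

E/h in descending order: small beetles 1.93, ants 0.902, caterpillars 0.75, flies 0.517, grasshoppers 0.438 kJ/s. The optimal diet is the largest prefix of this list for which every included type satisfies E_i/h_i > R on the types above it.
Rate on top 1: 0.1329. ants: 0.902 > 0.1329 → include.
Rate on top 2: 0.2583. caterpillars: 0.75 > 0.2583 → include.
Rate on top 3: 0.2971. flies: 0.517 > 0.2971 → include.
Rate on top 4: 0.3215. grasshoppers: 0.438 > 0.3215 → include.
Optimal diet: small beetles, ants, caterpillars, flies, grasshoppers — 5 of 5 types.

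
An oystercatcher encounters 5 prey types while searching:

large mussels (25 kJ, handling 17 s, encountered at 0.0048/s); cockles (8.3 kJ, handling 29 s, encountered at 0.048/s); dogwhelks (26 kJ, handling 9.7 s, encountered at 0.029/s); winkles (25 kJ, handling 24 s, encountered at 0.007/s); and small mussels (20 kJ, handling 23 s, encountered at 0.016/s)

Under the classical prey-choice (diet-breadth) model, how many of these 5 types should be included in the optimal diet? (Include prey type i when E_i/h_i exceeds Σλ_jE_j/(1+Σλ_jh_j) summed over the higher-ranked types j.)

4

E/h in descending order: dogwhelks 2.68, large mussels 1.47, winkles 1.04, small mussels 0.87, cockles 0.286 kJ/s. The optimal diet is the largest prefix of this list for which every included type satisfies E_i/h_i > R on the types above it.
Rate on top 1: 0.5885. large mussels: 1.47 > 0.5885 → include.
Rate on top 2: 0.6413. winkles: 1.04 > 0.6413 → include.
Rate on top 3: 0.6852. small mussels: 0.87 > 0.6852 → include.
Rate on top 4: 0.7209. cockles: 0.286 < 0.7209 → exclude; stop.
Optimal diet: dogwhelks, large mussels, winkles, small mussels — 4 of 5 types.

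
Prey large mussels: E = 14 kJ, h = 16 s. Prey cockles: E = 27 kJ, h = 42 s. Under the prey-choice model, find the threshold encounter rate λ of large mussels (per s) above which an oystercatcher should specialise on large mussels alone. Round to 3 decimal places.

0.173 per s

At the threshold, the rate on large mussels alone equals the profitability of cockles: λ·14/(1 + λ·16) = 27/42 = 0.6429.
Rearranging, λ(14 − 0.6429×16) = 0.6429, so λ = 0.6429/3.714 = 0.1731 per s.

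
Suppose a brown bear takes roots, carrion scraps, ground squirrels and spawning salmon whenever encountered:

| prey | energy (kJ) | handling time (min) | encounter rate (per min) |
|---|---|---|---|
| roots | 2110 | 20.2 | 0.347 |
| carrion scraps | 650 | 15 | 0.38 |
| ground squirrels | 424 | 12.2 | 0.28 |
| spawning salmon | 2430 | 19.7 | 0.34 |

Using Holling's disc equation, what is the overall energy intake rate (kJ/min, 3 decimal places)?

80.765 kJ/min

R = (0.347×2110 + 0.38×650 + 0.28×424 + 0.34×2430) / (1 + 0.347×20.2 + 0.38×15 + 0.28×12.2 + 0.34×19.7) = 1924/23.82 = 80.76 kJ/min.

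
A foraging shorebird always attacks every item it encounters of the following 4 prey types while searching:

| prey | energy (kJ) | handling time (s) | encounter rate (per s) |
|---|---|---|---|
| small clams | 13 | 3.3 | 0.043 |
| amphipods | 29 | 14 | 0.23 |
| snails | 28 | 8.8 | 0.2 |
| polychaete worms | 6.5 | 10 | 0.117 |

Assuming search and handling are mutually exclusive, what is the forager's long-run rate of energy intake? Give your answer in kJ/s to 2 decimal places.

R = (0.043×13 + 0.23×29 + 0.2×28 + 0.117×6.5) / (1 + 0.043×3.3 + 0.23×14 + 0.2×8.8 + 0.117×10) = 13.59/7.292 = 1.864 kJ/s.

1.86 kJ/s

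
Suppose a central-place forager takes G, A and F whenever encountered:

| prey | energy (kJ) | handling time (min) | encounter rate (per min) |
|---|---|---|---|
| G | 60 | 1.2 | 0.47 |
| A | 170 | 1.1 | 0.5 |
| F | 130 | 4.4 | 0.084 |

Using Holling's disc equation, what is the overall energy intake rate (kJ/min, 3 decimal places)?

R = Σλ_iE_i / (1 + Σλ_ih_i)
Numerator: 0.47×60 + 0.5×170 + 0.084×130 = 124.1
Denominator: 1 + 0.47×1.2 + 0.5×1.1 + 0.084×4.4 = 2.484
R = 124.1/2.484 = 49.98 kJ/min

49.976 kJ/min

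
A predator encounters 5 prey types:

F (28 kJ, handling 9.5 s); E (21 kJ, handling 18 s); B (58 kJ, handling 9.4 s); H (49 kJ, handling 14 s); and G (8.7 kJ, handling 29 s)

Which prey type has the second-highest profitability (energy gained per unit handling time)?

In descending order of E/h:
B: 58/9.4 = 6.17 kJ/s
H: 49/14 = 3.5 kJ/s
F: 28/9.5 = 2.95 kJ/s
E: 21/18 = 1.17 kJ/s
G: 8.7/29 = 0.3 kJ/s

H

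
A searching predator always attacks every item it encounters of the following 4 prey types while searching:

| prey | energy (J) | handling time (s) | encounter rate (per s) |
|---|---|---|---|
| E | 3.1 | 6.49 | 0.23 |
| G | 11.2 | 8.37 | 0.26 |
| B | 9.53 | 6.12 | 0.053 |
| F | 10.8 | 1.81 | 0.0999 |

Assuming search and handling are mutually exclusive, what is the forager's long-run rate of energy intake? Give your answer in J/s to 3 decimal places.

R = (0.23×3.1 + 0.26×11.2 + 0.053×9.53 + 0.0999×10.8) / (1 + 0.23×6.49 + 0.26×8.37 + 0.053×6.12 + 0.0999×1.81) = 5.209/5.174 = 1.007 J/s.

1.007 J/s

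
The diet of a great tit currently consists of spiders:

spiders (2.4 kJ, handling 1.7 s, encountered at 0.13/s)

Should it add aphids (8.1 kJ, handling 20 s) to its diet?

Intake rate on the current diet: R = (0.13×2.4) / (1 + 0.13×1.7) = 0.312/1.221 = 0.2555 kJ/s.
Profitability of aphids: 8.1/20 = 0.405 kJ/s.
Since 0.405 > R, including aphids increases the long-run rate.

Yes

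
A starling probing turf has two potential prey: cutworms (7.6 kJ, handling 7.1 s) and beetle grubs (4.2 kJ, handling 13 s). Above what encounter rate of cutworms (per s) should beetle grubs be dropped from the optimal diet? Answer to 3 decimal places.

The zero-one rule: include beetle grubs iff E₂/h₂ > λE₁/(1+λh₁). Equality gives the switch point.
λE₁h₂ = E₂ + λE₂h₁ ⇒ λ = E₂/(E₁h₂ − E₂h₁) = 4.2/(98.8 − 29.82) = 0.06089 per s.

0.061 per s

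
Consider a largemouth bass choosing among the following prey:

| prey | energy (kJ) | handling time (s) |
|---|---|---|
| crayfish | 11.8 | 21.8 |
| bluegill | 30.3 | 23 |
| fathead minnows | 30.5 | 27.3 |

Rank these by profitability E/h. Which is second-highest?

fathead minnows

In descending order of E/h:
bluegill: 30.3/23 = 1.32 kJ/s
fathead minnows: 30.5/27.3 = 1.12 kJ/s
crayfish: 11.8/21.8 = 0.541 kJ/s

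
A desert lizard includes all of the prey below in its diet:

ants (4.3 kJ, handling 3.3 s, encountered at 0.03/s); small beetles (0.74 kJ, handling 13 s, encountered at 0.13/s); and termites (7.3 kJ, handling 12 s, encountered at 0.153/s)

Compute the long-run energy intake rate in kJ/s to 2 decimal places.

0.29 kJ/s

Energy encountered per unit search time: 0.03×4.3 + 0.13×0.74 + 0.153×7.3 = 1.342 kJ/s.
Handling time per unit search time: 0.03×3.3 + 0.13×13 + 0.153×12 = 3.625.
Rate = 1.342/(1 + 3.625) = 0.2902 kJ/s.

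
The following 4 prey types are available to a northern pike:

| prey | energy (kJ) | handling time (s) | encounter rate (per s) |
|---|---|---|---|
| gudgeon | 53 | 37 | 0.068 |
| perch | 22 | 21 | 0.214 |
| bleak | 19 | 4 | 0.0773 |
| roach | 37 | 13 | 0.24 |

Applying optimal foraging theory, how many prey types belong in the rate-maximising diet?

E/h in descending order: bleak 4.75, roach 2.85, gudgeon 1.43, perch 1.05 kJ/s. The optimal diet is the largest prefix of this list for which every included type satisfies E_i/h_i > R on the types above it.
Rate on top 1: 1.122. roach: 2.85 > 1.122 → include.
Rate on top 2: 2.336. gudgeon: 1.43 < 2.336 → exclude; stop.
Optimal diet: bleak, roach — 2 of 4 types.

2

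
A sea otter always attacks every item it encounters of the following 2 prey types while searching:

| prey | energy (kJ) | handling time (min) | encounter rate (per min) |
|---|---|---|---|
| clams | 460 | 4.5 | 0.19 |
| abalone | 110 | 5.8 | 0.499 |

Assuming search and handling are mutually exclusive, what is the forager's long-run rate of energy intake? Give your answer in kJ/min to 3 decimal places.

29.961 kJ/min

R = Σλ_iE_i / (1 + Σλ_ih_i)
Numerator: 0.19×460 + 0.499×110 = 142.3
Denominator: 1 + 0.19×4.5 + 0.499×5.8 = 4.749
R = 142.3/4.749 = 29.96 kJ/min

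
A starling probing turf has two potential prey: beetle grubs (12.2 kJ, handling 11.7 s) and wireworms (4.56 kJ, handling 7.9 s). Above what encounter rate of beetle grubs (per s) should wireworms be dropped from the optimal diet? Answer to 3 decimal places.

0.106 per s

The zero-one rule: include wireworms iff E₂/h₂ > λE₁/(1+λh₁). Equality gives the switch point.
λE₁h₂ = E₂ + λE₂h₁ ⇒ λ = E₂/(E₁h₂ − E₂h₁) = 4.56/(96.38 − 53.35) = 0.106 per s.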